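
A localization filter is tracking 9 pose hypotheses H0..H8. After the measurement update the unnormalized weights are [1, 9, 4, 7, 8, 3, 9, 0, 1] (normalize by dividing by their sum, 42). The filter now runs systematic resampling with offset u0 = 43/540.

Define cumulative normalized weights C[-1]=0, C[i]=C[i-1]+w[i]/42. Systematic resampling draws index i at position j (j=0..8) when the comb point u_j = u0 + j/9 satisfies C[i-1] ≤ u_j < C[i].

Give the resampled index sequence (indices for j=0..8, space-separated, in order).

1 1 2 3 4 4 5 6 6

C = [1/42, 5/21, 1/3, 1/2, 29/42, 16/21, 41/42, 41/42, 1]
j=0: u_0=43/540 ∈ [1/42, 5/21) → index 1
j=1: u_1=103/540 ∈ [1/42, 5/21) → index 1
j=2: u_2=163/540 ∈ [5/21, 1/3) → index 2
j=3: u_3=223/540 ∈ [1/3, 1/2) → index 3
j=4: u_4=283/540 ∈ [1/2, 29/42) → index 4
j=5: u_5=343/540 ∈ [1/2, 29/42) → index 4
j=6: u_6=403/540 ∈ [29/42, 16/21) → index 5
j=7: u_7=463/540 ∈ [16/21, 41/42) → index 6
j=8: u_8=523/540 ∈ [16/21, 41/42) → index 6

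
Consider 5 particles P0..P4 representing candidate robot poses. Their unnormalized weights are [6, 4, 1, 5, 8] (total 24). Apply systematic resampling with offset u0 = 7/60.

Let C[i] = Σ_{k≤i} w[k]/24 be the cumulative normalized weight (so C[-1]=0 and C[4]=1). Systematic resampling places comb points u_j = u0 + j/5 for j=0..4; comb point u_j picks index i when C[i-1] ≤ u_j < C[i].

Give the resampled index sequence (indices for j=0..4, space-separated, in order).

0 1 3 4 4

C = [1/4, 5/12, 11/24, 2/3, 1]
j=0: u_0=7/60 ∈ [0, 1/4) → index 0
j=1: u_1=19/60 ∈ [1/4, 5/12) → index 1
j=2: u_2=31/60 ∈ [11/24, 2/3) → index 3
j=3: u_3=43/60 ∈ [2/3, 1) → index 4
j=4: u_4=11/12 ∈ [2/3, 1) → index 4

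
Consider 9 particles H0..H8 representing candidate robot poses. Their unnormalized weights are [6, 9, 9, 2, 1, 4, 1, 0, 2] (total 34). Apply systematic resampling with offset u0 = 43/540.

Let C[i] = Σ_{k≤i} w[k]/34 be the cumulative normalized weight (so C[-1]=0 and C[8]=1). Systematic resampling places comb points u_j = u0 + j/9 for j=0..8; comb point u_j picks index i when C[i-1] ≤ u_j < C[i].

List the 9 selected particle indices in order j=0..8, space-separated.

0 1 1 1 2 2 3 5 8

C = [3/17, 15/34, 12/17, 13/17, 27/34, 31/34, 16/17, 16/17, 1]
j=0: u_0=43/540 ∈ [0, 3/17) → index 0
j=1: u_1=103/540 ∈ [3/17, 15/34) → index 1
j=2: u_2=163/540 ∈ [3/17, 15/34) → index 1
j=3: u_3=223/540 ∈ [3/17, 15/34) → index 1
j=4: u_4=283/540 ∈ [15/34, 12/17) → index 2
j=5: u_5=343/540 ∈ [15/34, 12/17) → index 2
j=6: u_6=403/540 ∈ [12/17, 13/17) → index 3
j=7: u_7=463/540 ∈ [27/34, 31/34) → index 5
j=8: u_8=523/540 ∈ [16/17, 1) → index 8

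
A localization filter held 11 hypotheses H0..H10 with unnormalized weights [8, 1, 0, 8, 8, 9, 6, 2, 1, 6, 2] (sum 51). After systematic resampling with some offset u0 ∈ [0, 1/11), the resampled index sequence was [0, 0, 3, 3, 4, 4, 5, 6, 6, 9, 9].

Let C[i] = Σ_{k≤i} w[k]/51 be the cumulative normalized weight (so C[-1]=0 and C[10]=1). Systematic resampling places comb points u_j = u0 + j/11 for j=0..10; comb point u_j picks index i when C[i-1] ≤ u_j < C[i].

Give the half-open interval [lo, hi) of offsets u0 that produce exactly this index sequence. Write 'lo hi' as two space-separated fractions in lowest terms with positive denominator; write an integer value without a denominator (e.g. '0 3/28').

1/33 20/561

C = [8/51, 3/17, 3/17, 1/3, 25/51, 2/3, 40/51, 14/17, 43/51, 49/51, 1]
j=0 picked index 0: u0 ∈ [0, 8/51)
j=1 picked index 0: u0 ∈ [-1/11, 37/561)
j=2 picked index 3: u0 ∈ [-1/187, 5/33)
j=3 picked index 3: u0 ∈ [-18/187, 2/33)
j=4 picked index 4: u0 ∈ [-1/33, 71/561)
j=5 picked index 4: u0 ∈ [-4/33, 20/561)
j=6 picked index 5: u0 ∈ [-31/561, 4/33)
j=7 picked index 6: u0 ∈ [1/33, 83/561)
j=8 picked index 6: u0 ∈ [-2/33, 32/561)
j=9 picked index 9: u0 ∈ [14/561, 80/561)
j=10 picked index 9: u0 ∈ [-37/561, 29/561)
intersection: [1/33, 20/561)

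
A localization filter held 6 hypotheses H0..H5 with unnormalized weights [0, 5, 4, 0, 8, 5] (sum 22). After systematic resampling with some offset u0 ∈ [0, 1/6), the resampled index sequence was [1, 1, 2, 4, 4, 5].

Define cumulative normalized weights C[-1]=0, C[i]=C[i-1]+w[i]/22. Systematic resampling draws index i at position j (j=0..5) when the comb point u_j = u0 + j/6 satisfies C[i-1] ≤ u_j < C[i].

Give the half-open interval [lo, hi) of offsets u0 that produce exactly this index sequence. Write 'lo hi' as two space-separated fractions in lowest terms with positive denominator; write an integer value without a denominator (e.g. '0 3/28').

0 2/33

C = [0, 5/22, 9/22, 9/22, 17/22, 1]
j=0 picked index 1: u0 ∈ [0, 5/22)
j=1 picked index 1: u0 ∈ [-1/6, 2/33)
j=2 picked index 2: u0 ∈ [-7/66, 5/66)
j=3 picked index 4: u0 ∈ [-1/11, 3/11)
j=4 picked index 4: u0 ∈ [-17/66, 7/66)
j=5 picked index 5: u0 ∈ [-2/33, 1/6)
intersection: [0, 2/33)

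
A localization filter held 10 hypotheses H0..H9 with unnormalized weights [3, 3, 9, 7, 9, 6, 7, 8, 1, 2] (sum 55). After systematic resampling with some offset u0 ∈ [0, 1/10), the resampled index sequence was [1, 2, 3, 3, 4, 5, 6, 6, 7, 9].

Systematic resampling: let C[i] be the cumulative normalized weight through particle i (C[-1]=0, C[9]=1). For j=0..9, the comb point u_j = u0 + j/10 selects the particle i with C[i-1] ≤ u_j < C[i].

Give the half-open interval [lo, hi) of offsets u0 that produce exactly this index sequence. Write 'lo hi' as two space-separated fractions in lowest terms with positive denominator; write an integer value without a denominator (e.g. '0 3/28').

C = [3/55, 6/55, 3/11, 2/5, 31/55, 37/55, 4/5, 52/55, 53/55, 1]
j=0 picked index 1: u0 ∈ [3/55, 6/55)
j=1 picked index 2: u0 ∈ [1/110, 19/110)
j=2 picked index 3: u0 ∈ [4/55, 1/5)
j=3 picked index 3: u0 ∈ [-3/110, 1/10)
j=4 picked index 4: u0 ∈ [0, 9/55)
j=5 picked index 5: u0 ∈ [7/110, 19/110)
j=6 picked index 6: u0 ∈ [4/55, 1/5)
j=7 picked index 6: u0 ∈ [-3/110, 1/10)
j=8 picked index 7: u0 ∈ [0, 8/55)
j=9 picked index 9: u0 ∈ [7/110, 1/10)
intersection: [4/55, 1/10)

4/55 1/10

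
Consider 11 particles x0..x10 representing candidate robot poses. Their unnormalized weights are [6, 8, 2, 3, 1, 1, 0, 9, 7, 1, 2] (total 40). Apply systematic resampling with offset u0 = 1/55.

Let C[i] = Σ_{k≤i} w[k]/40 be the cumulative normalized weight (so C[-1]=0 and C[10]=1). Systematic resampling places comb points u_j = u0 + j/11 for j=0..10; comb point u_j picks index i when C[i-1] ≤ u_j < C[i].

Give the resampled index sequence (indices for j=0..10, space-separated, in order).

0 0 1 1 2 3 7 7 7 8 9

C = [3/20, 7/20, 2/5, 19/40, 1/2, 21/40, 21/40, 3/4, 37/40, 19/20, 1]
j=0: u_0=1/55 ∈ [0, 3/20) → index 0
j=1: u_1=6/55 ∈ [0, 3/20) → index 0
j=2: u_2=1/5 ∈ [3/20, 7/20) → index 1
j=3: u_3=16/55 ∈ [3/20, 7/20) → index 1
j=4: u_4=21/55 ∈ [7/20, 2/5) → index 2
j=5: u_5=26/55 ∈ [2/5, 19/40) → index 3
j=6: u_6=31/55 ∈ [21/40, 3/4) → index 7
j=7: u_7=36/55 ∈ [21/40, 3/4) → index 7
j=8: u_8=41/55 ∈ [21/40, 3/4) → index 7
j=9: u_9=46/55 ∈ [3/4, 37/40) → index 8
j=10: u_10=51/55 ∈ [37/40, 19/20) → index 9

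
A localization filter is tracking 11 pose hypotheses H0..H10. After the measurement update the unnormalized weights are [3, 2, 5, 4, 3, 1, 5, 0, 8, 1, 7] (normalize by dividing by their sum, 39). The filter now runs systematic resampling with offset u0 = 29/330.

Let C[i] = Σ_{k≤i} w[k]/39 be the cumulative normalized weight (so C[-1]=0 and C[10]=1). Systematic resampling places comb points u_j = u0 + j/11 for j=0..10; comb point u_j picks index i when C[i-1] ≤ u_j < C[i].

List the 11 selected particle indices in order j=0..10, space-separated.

C = [1/13, 5/39, 10/39, 14/39, 17/39, 6/13, 23/39, 23/39, 31/39, 32/39, 1]
j=0: u_0=29/330 ∈ [1/13, 5/39) → index 1
j=1: u_1=59/330 ∈ [5/39, 10/39) → index 2
j=2: u_2=89/330 ∈ [10/39, 14/39) → index 3
j=3: u_3=119/330 ∈ [14/39, 17/39) → index 4
j=4: u_4=149/330 ∈ [17/39, 6/13) → index 5
j=5: u_5=179/330 ∈ [6/13, 23/39) → index 6
j=6: u_6=19/30 ∈ [23/39, 31/39) → index 8
j=7: u_7=239/330 ∈ [23/39, 31/39) → index 8
j=8: u_8=269/330 ∈ [31/39, 32/39) → index 9
j=9: u_9=299/330 ∈ [32/39, 1) → index 10
j=10: u_10=329/330 ∈ [32/39, 1) → index 10

1 2 3 4 5 6 8 8 9 10 10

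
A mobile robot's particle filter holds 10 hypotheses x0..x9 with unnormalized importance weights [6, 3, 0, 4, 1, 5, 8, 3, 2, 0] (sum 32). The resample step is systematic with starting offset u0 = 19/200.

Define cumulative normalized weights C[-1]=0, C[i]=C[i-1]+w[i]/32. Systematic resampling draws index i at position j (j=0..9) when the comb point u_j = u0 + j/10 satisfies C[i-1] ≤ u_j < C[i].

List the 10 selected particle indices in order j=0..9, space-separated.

0 1 3 3 5 6 6 6 7 8

C = [3/16, 9/32, 9/32, 13/32, 7/16, 19/32, 27/32, 15/16, 1, 1]
j=0: u_0=19/200 ∈ [0, 3/16) → index 0
j=1: u_1=39/200 ∈ [3/16, 9/32) → index 1
j=2: u_2=59/200 ∈ [9/32, 13/32) → index 3
j=3: u_3=79/200 ∈ [9/32, 13/32) → index 3
j=4: u_4=99/200 ∈ [7/16, 19/32) → index 5
j=5: u_5=119/200 ∈ [19/32, 27/32) → index 6
j=6: u_6=139/200 ∈ [19/32, 27/32) → index 6
j=7: u_7=159/200 ∈ [19/32, 27/32) → index 6
j=8: u_8=179/200 ∈ [27/32, 15/16) → index 7
j=9: u_9=199/200 ∈ [15/16, 1) → index 8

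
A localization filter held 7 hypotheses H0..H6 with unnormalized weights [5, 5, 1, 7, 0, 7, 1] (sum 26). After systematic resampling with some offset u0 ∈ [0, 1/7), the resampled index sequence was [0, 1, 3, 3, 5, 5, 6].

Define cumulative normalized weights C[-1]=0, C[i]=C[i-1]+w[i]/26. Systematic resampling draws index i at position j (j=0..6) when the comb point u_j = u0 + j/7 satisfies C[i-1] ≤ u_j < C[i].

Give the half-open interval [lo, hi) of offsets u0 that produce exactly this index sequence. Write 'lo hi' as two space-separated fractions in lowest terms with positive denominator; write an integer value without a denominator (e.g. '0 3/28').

25/182 1/7

C = [5/26, 5/13, 11/26, 9/13, 9/13, 25/26, 1]
j=0 picked index 0: u0 ∈ [0, 5/26)
j=1 picked index 1: u0 ∈ [9/182, 22/91)
j=2 picked index 3: u0 ∈ [25/182, 37/91)
j=3 picked index 3: u0 ∈ [-1/182, 24/91)
j=4 picked index 5: u0 ∈ [11/91, 71/182)
j=5 picked index 5: u0 ∈ [-2/91, 45/182)
j=6 picked index 6: u0 ∈ [19/182, 1/7)
intersection: [25/182, 1/7)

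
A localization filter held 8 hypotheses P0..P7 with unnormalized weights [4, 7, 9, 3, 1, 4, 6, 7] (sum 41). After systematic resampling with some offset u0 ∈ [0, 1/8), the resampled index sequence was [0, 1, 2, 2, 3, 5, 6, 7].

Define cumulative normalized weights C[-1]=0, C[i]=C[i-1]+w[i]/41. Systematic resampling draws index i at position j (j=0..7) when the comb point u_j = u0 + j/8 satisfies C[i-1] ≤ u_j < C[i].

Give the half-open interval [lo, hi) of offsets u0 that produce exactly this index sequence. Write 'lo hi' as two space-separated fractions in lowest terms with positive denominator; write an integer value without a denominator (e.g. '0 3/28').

3/164 19/328

C = [4/41, 11/41, 20/41, 23/41, 24/41, 28/41, 34/41, 1]
j=0 picked index 0: u0 ∈ [0, 4/41)
j=1 picked index 1: u0 ∈ [-9/328, 47/328)
j=2 picked index 2: u0 ∈ [3/164, 39/164)
j=3 picked index 2: u0 ∈ [-35/328, 37/328)
j=4 picked index 3: u0 ∈ [-1/82, 5/82)
j=5 picked index 5: u0 ∈ [-13/328, 19/328)
j=6 picked index 6: u0 ∈ [-11/164, 13/164)
j=7 picked index 7: u0 ∈ [-15/328, 1/8)
intersection: [3/164, 19/328)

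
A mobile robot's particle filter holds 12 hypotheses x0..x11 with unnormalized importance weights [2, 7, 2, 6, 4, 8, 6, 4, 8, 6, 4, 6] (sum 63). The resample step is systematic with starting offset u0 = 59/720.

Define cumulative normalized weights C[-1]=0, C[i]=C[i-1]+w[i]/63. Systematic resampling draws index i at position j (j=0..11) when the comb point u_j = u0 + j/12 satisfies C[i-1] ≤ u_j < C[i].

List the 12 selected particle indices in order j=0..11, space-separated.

C = [2/63, 1/7, 11/63, 17/63, 1/3, 29/63, 5/9, 13/21, 47/63, 53/63, 19/21, 1]
j=0: u_0=59/720 ∈ [2/63, 1/7) → index 1
j=1: u_1=119/720 ∈ [1/7, 11/63) → index 2
j=2: u_2=179/720 ∈ [11/63, 17/63) → index 3
j=3: u_3=239/720 ∈ [17/63, 1/3) → index 4
j=4: u_4=299/720 ∈ [1/3, 29/63) → index 5
j=5: u_5=359/720 ∈ [29/63, 5/9) → index 6
j=6: u_6=419/720 ∈ [5/9, 13/21) → index 7
j=7: u_7=479/720 ∈ [13/21, 47/63) → index 8
j=8: u_8=539/720 ∈ [47/63, 53/63) → index 9
j=9: u_9=599/720 ∈ [47/63, 53/63) → index 9
j=10: u_10=659/720 ∈ [19/21, 1) → index 11
j=11: u_11=719/720 ∈ [19/21, 1) → index 11

1 2 3 4 5 6 7 8 9 9 11 11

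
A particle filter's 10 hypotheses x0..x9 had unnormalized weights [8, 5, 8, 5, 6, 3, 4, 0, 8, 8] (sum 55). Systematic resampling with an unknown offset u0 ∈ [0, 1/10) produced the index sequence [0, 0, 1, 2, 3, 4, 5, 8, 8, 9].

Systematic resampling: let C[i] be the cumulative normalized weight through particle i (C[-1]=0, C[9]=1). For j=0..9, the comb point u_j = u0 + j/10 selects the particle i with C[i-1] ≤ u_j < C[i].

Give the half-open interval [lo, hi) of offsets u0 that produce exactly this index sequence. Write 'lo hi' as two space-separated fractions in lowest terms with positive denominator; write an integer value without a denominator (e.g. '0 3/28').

1/110 2/55

C = [8/55, 13/55, 21/55, 26/55, 32/55, 7/11, 39/55, 39/55, 47/55, 1]
j=0 picked index 0: u0 ∈ [0, 8/55)
j=1 picked index 0: u0 ∈ [-1/10, 1/22)
j=2 picked index 1: u0 ∈ [-3/55, 2/55)
j=3 picked index 2: u0 ∈ [-7/110, 9/110)
j=4 picked index 3: u0 ∈ [-1/55, 4/55)
j=5 picked index 4: u0 ∈ [-3/110, 9/110)
j=6 picked index 5: u0 ∈ [-1/55, 2/55)
j=7 picked index 8: u0 ∈ [1/110, 17/110)
j=8 picked index 8: u0 ∈ [-1/11, 3/55)
j=9 picked index 9: u0 ∈ [-1/22, 1/10)
intersection: [1/110, 2/55)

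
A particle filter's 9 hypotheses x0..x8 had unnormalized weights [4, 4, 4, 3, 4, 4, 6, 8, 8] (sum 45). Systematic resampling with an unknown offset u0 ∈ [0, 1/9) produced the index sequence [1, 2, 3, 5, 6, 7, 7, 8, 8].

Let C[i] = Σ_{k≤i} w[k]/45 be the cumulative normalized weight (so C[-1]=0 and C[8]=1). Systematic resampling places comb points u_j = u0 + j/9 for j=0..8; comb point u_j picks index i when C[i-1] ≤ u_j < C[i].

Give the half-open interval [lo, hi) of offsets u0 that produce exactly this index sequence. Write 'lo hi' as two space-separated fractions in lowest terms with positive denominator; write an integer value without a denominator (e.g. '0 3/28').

4/45 1/9

C = [4/45, 8/45, 4/15, 1/3, 19/45, 23/45, 29/45, 37/45, 1]
j=0 picked index 1: u0 ∈ [4/45, 8/45)
j=1 picked index 2: u0 ∈ [1/15, 7/45)
j=2 picked index 3: u0 ∈ [2/45, 1/9)
j=3 picked index 5: u0 ∈ [4/45, 8/45)
j=4 picked index 6: u0 ∈ [1/15, 1/5)
j=5 picked index 7: u0 ∈ [4/45, 4/15)
j=6 picked index 7: u0 ∈ [-1/45, 7/45)
j=7 picked index 8: u0 ∈ [2/45, 2/9)
j=8 picked index 8: u0 ∈ [-1/15, 1/9)
intersection: [4/45, 1/9)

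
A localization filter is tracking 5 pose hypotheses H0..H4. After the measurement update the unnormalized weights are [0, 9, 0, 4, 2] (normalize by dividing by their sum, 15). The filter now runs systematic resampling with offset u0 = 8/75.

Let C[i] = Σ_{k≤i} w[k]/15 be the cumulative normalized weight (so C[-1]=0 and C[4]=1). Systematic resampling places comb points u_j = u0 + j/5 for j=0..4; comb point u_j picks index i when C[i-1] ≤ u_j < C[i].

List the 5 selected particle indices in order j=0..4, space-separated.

C = [0, 3/5, 3/5, 13/15, 1]
j=0: u_0=8/75 ∈ [0, 3/5) → index 1
j=1: u_1=23/75 ∈ [0, 3/5) → index 1
j=2: u_2=38/75 ∈ [0, 3/5) → index 1
j=3: u_3=53/75 ∈ [3/5, 13/15) → index 3
j=4: u_4=68/75 ∈ [13/15, 1) → index 4

1 1 1 3 4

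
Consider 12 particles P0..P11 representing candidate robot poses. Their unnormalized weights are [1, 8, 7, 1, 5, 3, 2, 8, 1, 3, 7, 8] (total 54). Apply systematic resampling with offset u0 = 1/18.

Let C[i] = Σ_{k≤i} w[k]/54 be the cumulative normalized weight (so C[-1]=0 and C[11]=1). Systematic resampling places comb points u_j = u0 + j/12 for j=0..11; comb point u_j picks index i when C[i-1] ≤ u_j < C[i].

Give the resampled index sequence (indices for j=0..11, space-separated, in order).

C = [1/54, 1/6, 8/27, 17/54, 11/27, 25/54, 1/2, 35/54, 2/3, 13/18, 23/27, 1]
j=0: u_0=1/18 ∈ [1/54, 1/6) → index 1
j=1: u_1=5/36 ∈ [1/54, 1/6) → index 1
j=2: u_2=2/9 ∈ [1/6, 8/27) → index 2
j=3: u_3=11/36 ∈ [8/27, 17/54) → index 3
j=4: u_4=7/18 ∈ [17/54, 11/27) → index 4
j=5: u_5=17/36 ∈ [25/54, 1/2) → index 6
j=6: u_6=5/9 ∈ [1/2, 35/54) → index 7
j=7: u_7=23/36 ∈ [1/2, 35/54) → index 7
j=8: u_8=13/18 ∈ [13/18, 23/27) → index 10
j=9: u_9=29/36 ∈ [13/18, 23/27) → index 10
j=10: u_10=8/9 ∈ [23/27, 1) → index 11
j=11: u_11=35/36 ∈ [23/27, 1) → index 11

1 1 2 3 4 6 7 7 10 10 11 11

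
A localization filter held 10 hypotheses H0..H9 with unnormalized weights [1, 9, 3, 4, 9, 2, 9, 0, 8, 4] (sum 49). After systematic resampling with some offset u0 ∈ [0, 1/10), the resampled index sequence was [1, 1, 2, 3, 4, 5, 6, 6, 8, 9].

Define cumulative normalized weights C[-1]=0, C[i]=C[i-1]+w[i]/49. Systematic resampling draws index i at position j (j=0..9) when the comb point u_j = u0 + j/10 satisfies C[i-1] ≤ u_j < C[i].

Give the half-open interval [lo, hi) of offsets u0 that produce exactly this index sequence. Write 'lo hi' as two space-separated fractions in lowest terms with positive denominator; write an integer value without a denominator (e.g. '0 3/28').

3/98 23/490

C = [1/49, 10/49, 13/49, 17/49, 26/49, 4/7, 37/49, 37/49, 45/49, 1]
j=0 picked index 1: u0 ∈ [1/49, 10/49)
j=1 picked index 1: u0 ∈ [-39/490, 51/490)
j=2 picked index 2: u0 ∈ [1/245, 16/245)
j=3 picked index 3: u0 ∈ [-17/490, 23/490)
j=4 picked index 4: u0 ∈ [-13/245, 32/245)
j=5 picked index 5: u0 ∈ [3/98, 1/14)
j=6 picked index 6: u0 ∈ [-1/35, 38/245)
j=7 picked index 6: u0 ∈ [-9/70, 27/490)
j=8 picked index 8: u0 ∈ [-11/245, 29/245)
j=9 picked index 9: u0 ∈ [9/490, 1/10)
intersection: [3/98, 23/490)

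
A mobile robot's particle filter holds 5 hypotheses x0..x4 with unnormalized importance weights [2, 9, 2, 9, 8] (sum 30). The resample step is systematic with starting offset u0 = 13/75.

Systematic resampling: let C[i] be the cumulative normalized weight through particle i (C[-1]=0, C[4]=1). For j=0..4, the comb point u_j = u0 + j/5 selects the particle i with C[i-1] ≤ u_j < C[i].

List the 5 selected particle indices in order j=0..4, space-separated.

C = [1/15, 11/30, 13/30, 11/15, 1]
j=0: u_0=13/75 ∈ [1/15, 11/30) → index 1
j=1: u_1=28/75 ∈ [11/30, 13/30) → index 2
j=2: u_2=43/75 ∈ [13/30, 11/15) → index 3
j=3: u_3=58/75 ∈ [11/15, 1) → index 4
j=4: u_4=73/75 ∈ [11/15, 1) → index 4

1 2 3 4 4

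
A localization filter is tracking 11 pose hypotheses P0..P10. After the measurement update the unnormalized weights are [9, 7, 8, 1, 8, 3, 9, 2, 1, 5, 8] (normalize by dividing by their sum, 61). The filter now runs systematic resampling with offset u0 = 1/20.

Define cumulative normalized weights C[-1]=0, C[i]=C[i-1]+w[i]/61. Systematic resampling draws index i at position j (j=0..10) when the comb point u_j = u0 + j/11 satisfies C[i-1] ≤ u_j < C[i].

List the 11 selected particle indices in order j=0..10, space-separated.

0 0 1 2 4 4 6 6 8 9 10

C = [9/61, 16/61, 24/61, 25/61, 33/61, 36/61, 45/61, 47/61, 48/61, 53/61, 1]
j=0: u_0=1/20 ∈ [0, 9/61) → index 0
j=1: u_1=31/220 ∈ [0, 9/61) → index 0
j=2: u_2=51/220 ∈ [9/61, 16/61) → index 1
j=3: u_3=71/220 ∈ [16/61, 24/61) → index 2
j=4: u_4=91/220 ∈ [25/61, 33/61) → index 4
j=5: u_5=111/220 ∈ [25/61, 33/61) → index 4
j=6: u_6=131/220 ∈ [36/61, 45/61) → index 6
j=7: u_7=151/220 ∈ [36/61, 45/61) → index 6
j=8: u_8=171/220 ∈ [47/61, 48/61) → index 8
j=9: u_9=191/220 ∈ [48/61, 53/61) → index 9
j=10: u_10=211/220 ∈ [53/61, 1) → index 10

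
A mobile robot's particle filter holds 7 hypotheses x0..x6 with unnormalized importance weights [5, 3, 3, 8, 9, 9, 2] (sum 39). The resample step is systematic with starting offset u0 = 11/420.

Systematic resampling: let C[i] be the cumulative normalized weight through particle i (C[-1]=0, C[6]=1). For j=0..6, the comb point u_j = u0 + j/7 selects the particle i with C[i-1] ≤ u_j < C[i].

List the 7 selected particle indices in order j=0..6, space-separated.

0 1 3 3 4 5 5

C = [5/39, 8/39, 11/39, 19/39, 28/39, 37/39, 1]
j=0: u_0=11/420 ∈ [0, 5/39) → index 0
j=1: u_1=71/420 ∈ [5/39, 8/39) → index 1
j=2: u_2=131/420 ∈ [11/39, 19/39) → index 3
j=3: u_3=191/420 ∈ [11/39, 19/39) → index 3
j=4: u_4=251/420 ∈ [19/39, 28/39) → index 4
j=5: u_5=311/420 ∈ [28/39, 37/39) → index 5
j=6: u_6=53/60 ∈ [28/39, 37/39) → index 5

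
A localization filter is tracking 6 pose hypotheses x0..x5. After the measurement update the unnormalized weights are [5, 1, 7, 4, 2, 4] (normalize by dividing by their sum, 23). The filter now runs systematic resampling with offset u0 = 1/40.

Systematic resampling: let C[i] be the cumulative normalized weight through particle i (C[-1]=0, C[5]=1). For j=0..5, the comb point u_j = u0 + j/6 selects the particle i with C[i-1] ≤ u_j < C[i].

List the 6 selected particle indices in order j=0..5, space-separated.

0 0 2 2 3 5

C = [5/23, 6/23, 13/23, 17/23, 19/23, 1]
j=0: u_0=1/40 ∈ [0, 5/23) → index 0
j=1: u_1=23/120 ∈ [0, 5/23) → index 0
j=2: u_2=43/120 ∈ [6/23, 13/23) → index 2
j=3: u_3=21/40 ∈ [6/23, 13/23) → index 2
j=4: u_4=83/120 ∈ [13/23, 17/23) → index 3
j=5: u_5=103/120 ∈ [19/23, 1) → index 5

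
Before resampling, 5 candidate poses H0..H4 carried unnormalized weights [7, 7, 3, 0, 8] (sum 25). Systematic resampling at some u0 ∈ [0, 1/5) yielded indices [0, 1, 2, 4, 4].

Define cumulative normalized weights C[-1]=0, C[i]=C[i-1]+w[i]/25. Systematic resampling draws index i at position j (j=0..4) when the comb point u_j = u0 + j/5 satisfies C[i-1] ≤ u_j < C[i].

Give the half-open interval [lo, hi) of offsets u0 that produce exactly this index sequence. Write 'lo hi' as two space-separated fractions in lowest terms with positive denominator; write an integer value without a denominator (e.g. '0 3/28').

4/25 1/5

C = [7/25, 14/25, 17/25, 17/25, 1]
j=0 picked index 0: u0 ∈ [0, 7/25)
j=1 picked index 1: u0 ∈ [2/25, 9/25)
j=2 picked index 2: u0 ∈ [4/25, 7/25)
j=3 picked index 4: u0 ∈ [2/25, 2/5)
j=4 picked index 4: u0 ∈ [-3/25, 1/5)
intersection: [4/25, 1/5)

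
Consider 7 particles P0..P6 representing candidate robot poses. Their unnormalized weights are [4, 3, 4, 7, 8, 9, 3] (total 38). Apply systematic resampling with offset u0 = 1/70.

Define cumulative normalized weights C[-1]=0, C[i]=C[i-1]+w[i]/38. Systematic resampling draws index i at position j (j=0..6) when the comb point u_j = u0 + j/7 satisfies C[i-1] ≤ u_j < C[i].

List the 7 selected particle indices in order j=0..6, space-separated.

0 1 3 3 4 5 5

C = [2/19, 7/38, 11/38, 9/19, 13/19, 35/38, 1]
j=0: u_0=1/70 ∈ [0, 2/19) → index 0
j=1: u_1=11/70 ∈ [2/19, 7/38) → index 1
j=2: u_2=3/10 ∈ [11/38, 9/19) → index 3
j=3: u_3=31/70 ∈ [11/38, 9/19) → index 3
j=4: u_4=41/70 ∈ [9/19, 13/19) → index 4
j=5: u_5=51/70 ∈ [13/19, 35/38) → index 5
j=6: u_6=61/70 ∈ [13/19, 35/38) → index 5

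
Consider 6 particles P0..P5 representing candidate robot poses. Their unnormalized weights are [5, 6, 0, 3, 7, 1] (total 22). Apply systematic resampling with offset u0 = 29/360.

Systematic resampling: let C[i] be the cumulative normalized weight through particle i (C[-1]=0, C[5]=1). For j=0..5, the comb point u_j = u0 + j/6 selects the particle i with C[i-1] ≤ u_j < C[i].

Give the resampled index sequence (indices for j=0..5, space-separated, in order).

0 1 1 3 4 4

C = [5/22, 1/2, 1/2, 7/11, 21/22, 1]
j=0: u_0=29/360 ∈ [0, 5/22) → index 0
j=1: u_1=89/360 ∈ [5/22, 1/2) → index 1
j=2: u_2=149/360 ∈ [5/22, 1/2) → index 1
j=3: u_3=209/360 ∈ [1/2, 7/11) → index 3
j=4: u_4=269/360 ∈ [7/11, 21/22) → index 4
j=5: u_5=329/360 ∈ [7/11, 21/22) → index 4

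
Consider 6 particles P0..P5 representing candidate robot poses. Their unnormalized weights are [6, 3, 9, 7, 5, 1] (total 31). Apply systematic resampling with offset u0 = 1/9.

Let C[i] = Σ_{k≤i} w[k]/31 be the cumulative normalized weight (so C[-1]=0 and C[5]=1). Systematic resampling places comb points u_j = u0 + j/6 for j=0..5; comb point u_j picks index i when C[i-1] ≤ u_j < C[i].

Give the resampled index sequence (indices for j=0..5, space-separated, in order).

C = [6/31, 9/31, 18/31, 25/31, 30/31, 1]
j=0: u_0=1/9 ∈ [0, 6/31) → index 0
j=1: u_1=5/18 ∈ [6/31, 9/31) → index 1
j=2: u_2=4/9 ∈ [9/31, 18/31) → index 2
j=3: u_3=11/18 ∈ [18/31, 25/31) → index 3
j=4: u_4=7/9 ∈ [18/31, 25/31) → index 3
j=5: u_5=17/18 ∈ [25/31, 30/31) → index 4

0 1 2 3 3 4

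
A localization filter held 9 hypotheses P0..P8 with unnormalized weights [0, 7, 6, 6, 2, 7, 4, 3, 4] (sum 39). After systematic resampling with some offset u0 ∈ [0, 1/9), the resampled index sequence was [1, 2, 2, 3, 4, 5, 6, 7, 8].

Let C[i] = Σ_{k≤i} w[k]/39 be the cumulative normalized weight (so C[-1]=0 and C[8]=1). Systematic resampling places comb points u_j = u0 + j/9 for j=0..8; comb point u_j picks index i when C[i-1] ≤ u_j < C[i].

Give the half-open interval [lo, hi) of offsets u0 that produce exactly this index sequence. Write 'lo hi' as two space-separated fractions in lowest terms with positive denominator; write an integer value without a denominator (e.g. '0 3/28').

C = [0, 7/39, 1/3, 19/39, 7/13, 28/39, 32/39, 35/39, 1]
j=0 picked index 1: u0 ∈ [0, 7/39)
j=1 picked index 2: u0 ∈ [8/117, 2/9)
j=2 picked index 2: u0 ∈ [-5/117, 1/9)
j=3 picked index 3: u0 ∈ [0, 2/13)
j=4 picked index 4: u0 ∈ [5/117, 11/117)
j=5 picked index 5: u0 ∈ [-2/117, 19/117)
j=6 picked index 6: u0 ∈ [2/39, 2/13)
j=7 picked index 7: u0 ∈ [5/117, 14/117)
j=8 picked index 8: u0 ∈ [1/117, 1/9)
intersection: [8/117, 11/117)

8/117 11/117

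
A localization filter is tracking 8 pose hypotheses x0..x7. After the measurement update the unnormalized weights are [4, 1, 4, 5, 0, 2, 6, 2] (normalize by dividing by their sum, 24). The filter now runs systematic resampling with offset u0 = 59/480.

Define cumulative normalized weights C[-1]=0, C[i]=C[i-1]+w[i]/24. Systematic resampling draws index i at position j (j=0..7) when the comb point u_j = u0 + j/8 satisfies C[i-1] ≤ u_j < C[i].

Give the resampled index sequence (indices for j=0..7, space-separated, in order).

0 2 2 3 5 6 6 7

C = [1/6, 5/24, 3/8, 7/12, 7/12, 2/3, 11/12, 1]
j=0: u_0=59/480 ∈ [0, 1/6) → index 0
j=1: u_1=119/480 ∈ [5/24, 3/8) → index 2
j=2: u_2=179/480 ∈ [5/24, 3/8) → index 2
j=3: u_3=239/480 ∈ [3/8, 7/12) → index 3
j=4: u_4=299/480 ∈ [7/12, 2/3) → index 5
j=5: u_5=359/480 ∈ [2/3, 11/12) → index 6
j=6: u_6=419/480 ∈ [2/3, 11/12) → index 6
j=7: u_7=479/480 ∈ [11/12, 1) → index 7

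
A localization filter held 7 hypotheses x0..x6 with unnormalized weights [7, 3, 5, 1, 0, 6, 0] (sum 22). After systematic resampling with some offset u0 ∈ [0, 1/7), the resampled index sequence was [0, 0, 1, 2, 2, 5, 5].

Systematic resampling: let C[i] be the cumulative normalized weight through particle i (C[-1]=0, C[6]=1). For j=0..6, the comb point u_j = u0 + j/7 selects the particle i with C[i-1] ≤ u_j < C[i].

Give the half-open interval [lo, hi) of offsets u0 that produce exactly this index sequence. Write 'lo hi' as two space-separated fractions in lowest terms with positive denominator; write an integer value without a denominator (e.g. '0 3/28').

C = [7/22, 5/11, 15/22, 8/11, 8/11, 1, 1]
j=0 picked index 0: u0 ∈ [0, 7/22)
j=1 picked index 0: u0 ∈ [-1/7, 27/154)
j=2 picked index 1: u0 ∈ [5/154, 13/77)
j=3 picked index 2: u0 ∈ [2/77, 39/154)
j=4 picked index 2: u0 ∈ [-9/77, 17/154)
j=5 picked index 5: u0 ∈ [1/77, 2/7)
j=6 picked index 5: u0 ∈ [-10/77, 1/7)
intersection: [5/154, 17/154)

5/154 17/154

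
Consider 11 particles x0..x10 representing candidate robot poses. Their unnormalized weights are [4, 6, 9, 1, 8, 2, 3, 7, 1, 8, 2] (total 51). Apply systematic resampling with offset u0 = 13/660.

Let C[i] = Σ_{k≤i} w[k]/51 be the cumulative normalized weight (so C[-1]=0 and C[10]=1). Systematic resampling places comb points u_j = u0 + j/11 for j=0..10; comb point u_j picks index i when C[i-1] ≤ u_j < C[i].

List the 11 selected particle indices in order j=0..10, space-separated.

0 1 2 2 3 4 5 7 7 9 9

C = [4/51, 10/51, 19/51, 20/51, 28/51, 10/17, 11/17, 40/51, 41/51, 49/51, 1]
j=0: u_0=13/660 ∈ [0, 4/51) → index 0
j=1: u_1=73/660 ∈ [4/51, 10/51) → index 1
j=2: u_2=133/660 ∈ [10/51, 19/51) → index 2
j=3: u_3=193/660 ∈ [10/51, 19/51) → index 2
j=4: u_4=23/60 ∈ [19/51, 20/51) → index 3
j=5: u_5=313/660 ∈ [20/51, 28/51) → index 4
j=6: u_6=373/660 ∈ [28/51, 10/17) → index 5
j=7: u_7=433/660 ∈ [11/17, 40/51) → index 7
j=8: u_8=493/660 ∈ [11/17, 40/51) → index 7
j=9: u_9=553/660 ∈ [41/51, 49/51) → index 9
j=10: u_10=613/660 ∈ [41/51, 49/51) → index 9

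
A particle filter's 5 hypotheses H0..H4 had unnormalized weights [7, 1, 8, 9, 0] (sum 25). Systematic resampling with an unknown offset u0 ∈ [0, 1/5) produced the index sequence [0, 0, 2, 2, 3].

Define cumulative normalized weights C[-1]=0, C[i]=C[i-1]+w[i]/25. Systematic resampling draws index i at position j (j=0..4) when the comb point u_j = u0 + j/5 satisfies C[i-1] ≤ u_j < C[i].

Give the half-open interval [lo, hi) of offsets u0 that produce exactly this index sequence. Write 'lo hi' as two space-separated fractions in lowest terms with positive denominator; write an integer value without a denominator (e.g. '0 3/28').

C = [7/25, 8/25, 16/25, 1, 1]
j=0 picked index 0: u0 ∈ [0, 7/25)
j=1 picked index 0: u0 ∈ [-1/5, 2/25)
j=2 picked index 2: u0 ∈ [-2/25, 6/25)
j=3 picked index 2: u0 ∈ [-7/25, 1/25)
j=4 picked index 3: u0 ∈ [-4/25, 1/5)
intersection: [0, 1/25)

0 1/25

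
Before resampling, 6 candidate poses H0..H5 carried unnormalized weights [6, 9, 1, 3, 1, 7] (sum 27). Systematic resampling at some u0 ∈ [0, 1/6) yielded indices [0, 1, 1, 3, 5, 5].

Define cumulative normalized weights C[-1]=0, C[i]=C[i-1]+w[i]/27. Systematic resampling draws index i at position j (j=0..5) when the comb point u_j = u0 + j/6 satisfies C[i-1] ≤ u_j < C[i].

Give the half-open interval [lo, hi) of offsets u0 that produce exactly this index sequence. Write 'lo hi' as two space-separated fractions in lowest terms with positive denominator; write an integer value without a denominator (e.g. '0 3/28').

5/54 1/6

C = [2/9, 5/9, 16/27, 19/27, 20/27, 1]
j=0 picked index 0: u0 ∈ [0, 2/9)
j=1 picked index 1: u0 ∈ [1/18, 7/18)
j=2 picked index 1: u0 ∈ [-1/9, 2/9)
j=3 picked index 3: u0 ∈ [5/54, 11/54)
j=4 picked index 5: u0 ∈ [2/27, 1/3)
j=5 picked index 5: u0 ∈ [-5/54, 1/6)
intersection: [5/54, 1/6)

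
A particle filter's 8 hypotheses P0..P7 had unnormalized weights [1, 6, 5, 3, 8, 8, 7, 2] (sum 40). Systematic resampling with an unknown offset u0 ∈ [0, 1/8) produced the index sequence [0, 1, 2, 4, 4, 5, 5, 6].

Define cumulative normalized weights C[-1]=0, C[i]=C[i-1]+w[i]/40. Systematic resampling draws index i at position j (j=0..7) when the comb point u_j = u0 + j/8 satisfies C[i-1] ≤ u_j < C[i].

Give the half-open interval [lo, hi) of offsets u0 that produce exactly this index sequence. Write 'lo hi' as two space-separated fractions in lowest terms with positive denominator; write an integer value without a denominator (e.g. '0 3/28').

C = [1/40, 7/40, 3/10, 3/8, 23/40, 31/40, 19/20, 1]
j=0 picked index 0: u0 ∈ [0, 1/40)
j=1 picked index 1: u0 ∈ [-1/10, 1/20)
j=2 picked index 2: u0 ∈ [-3/40, 1/20)
j=3 picked index 4: u0 ∈ [0, 1/5)
j=4 picked index 4: u0 ∈ [-1/8, 3/40)
j=5 picked index 5: u0 ∈ [-1/20, 3/20)
j=6 picked index 5: u0 ∈ [-7/40, 1/40)
j=7 picked index 6: u0 ∈ [-1/10, 3/40)
intersection: [0, 1/40)

0 1/40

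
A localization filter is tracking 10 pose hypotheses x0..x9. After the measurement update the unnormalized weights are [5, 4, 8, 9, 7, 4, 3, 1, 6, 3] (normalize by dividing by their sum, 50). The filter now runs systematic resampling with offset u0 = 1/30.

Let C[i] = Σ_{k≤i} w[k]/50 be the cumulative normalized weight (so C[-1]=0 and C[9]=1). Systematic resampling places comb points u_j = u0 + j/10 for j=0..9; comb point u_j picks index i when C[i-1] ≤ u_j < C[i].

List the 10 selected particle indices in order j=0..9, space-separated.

0 1 2 2 3 4 4 5 8 8

C = [1/10, 9/50, 17/50, 13/25, 33/50, 37/50, 4/5, 41/50, 47/50, 1]
j=0: u_0=1/30 ∈ [0, 1/10) → index 0
j=1: u_1=2/15 ∈ [1/10, 9/50) → index 1
j=2: u_2=7/30 ∈ [9/50, 17/50) → index 2
j=3: u_3=1/3 ∈ [9/50, 17/50) → index 2
j=4: u_4=13/30 ∈ [17/50, 13/25) → index 3
j=5: u_5=8/15 ∈ [13/25, 33/50) → index 4
j=6: u_6=19/30 ∈ [13/25, 33/50) → index 4
j=7: u_7=11/15 ∈ [33/50, 37/50) → index 5
j=8: u_8=5/6 ∈ [41/50, 47/50) → index 8
j=9: u_9=14/15 ∈ [41/50, 47/50) → index 8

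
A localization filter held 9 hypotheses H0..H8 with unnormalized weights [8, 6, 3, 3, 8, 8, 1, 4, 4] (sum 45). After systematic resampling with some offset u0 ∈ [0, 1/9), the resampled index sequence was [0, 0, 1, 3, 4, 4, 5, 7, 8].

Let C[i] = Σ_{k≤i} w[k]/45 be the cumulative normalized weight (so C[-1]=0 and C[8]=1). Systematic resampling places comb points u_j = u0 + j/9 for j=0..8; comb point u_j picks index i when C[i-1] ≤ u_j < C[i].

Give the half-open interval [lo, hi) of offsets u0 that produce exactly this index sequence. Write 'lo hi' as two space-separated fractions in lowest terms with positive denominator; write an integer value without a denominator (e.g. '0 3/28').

2/45 1/15

C = [8/45, 14/45, 17/45, 4/9, 28/45, 4/5, 37/45, 41/45, 1]
j=0 picked index 0: u0 ∈ [0, 8/45)
j=1 picked index 0: u0 ∈ [-1/9, 1/15)
j=2 picked index 1: u0 ∈ [-2/45, 4/45)
j=3 picked index 3: u0 ∈ [2/45, 1/9)
j=4 picked index 4: u0 ∈ [0, 8/45)
j=5 picked index 4: u0 ∈ [-1/9, 1/15)
j=6 picked index 5: u0 ∈ [-2/45, 2/15)
j=7 picked index 7: u0 ∈ [2/45, 2/15)
j=8 picked index 8: u0 ∈ [1/45, 1/9)
intersection: [2/45, 1/15)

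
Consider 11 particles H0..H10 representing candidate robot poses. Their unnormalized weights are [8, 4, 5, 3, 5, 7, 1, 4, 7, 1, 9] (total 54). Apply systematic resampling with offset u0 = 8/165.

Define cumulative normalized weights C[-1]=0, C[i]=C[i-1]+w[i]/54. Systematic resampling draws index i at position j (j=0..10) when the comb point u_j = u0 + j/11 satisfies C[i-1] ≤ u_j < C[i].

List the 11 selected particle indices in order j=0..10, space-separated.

C = [4/27, 2/9, 17/54, 10/27, 25/54, 16/27, 11/18, 37/54, 22/27, 5/6, 1]
j=0: u_0=8/165 ∈ [0, 4/27) → index 0
j=1: u_1=23/165 ∈ [0, 4/27) → index 0
j=2: u_2=38/165 ∈ [2/9, 17/54) → index 2
j=3: u_3=53/165 ∈ [17/54, 10/27) → index 3
j=4: u_4=68/165 ∈ [10/27, 25/54) → index 4
j=5: u_5=83/165 ∈ [25/54, 16/27) → index 5
j=6: u_6=98/165 ∈ [16/27, 11/18) → index 6
j=7: u_7=113/165 ∈ [11/18, 37/54) → index 7
j=8: u_8=128/165 ∈ [37/54, 22/27) → index 8
j=9: u_9=13/15 ∈ [5/6, 1) → index 10
j=10: u_10=158/165 ∈ [5/6, 1) → index 10

0 0 2 3 4 5 6 7 8 10 10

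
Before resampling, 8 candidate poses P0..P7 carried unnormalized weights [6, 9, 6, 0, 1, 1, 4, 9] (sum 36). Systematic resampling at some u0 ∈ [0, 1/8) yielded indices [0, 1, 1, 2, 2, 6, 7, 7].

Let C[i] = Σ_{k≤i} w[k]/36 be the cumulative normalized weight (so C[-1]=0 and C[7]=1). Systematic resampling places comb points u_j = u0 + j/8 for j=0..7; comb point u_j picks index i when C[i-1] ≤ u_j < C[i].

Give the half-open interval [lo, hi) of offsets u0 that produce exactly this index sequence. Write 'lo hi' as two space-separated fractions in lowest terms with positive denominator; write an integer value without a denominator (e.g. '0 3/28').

1/24 1/12

C = [1/6, 5/12, 7/12, 7/12, 11/18, 23/36, 3/4, 1]
j=0 picked index 0: u0 ∈ [0, 1/6)
j=1 picked index 1: u0 ∈ [1/24, 7/24)
j=2 picked index 1: u0 ∈ [-1/12, 1/6)
j=3 picked index 2: u0 ∈ [1/24, 5/24)
j=4 picked index 2: u0 ∈ [-1/12, 1/12)
j=5 picked index 6: u0 ∈ [1/72, 1/8)
j=6 picked index 7: u0 ∈ [0, 1/4)
j=7 picked index 7: u0 ∈ [-1/8, 1/8)
intersection: [1/24, 1/12)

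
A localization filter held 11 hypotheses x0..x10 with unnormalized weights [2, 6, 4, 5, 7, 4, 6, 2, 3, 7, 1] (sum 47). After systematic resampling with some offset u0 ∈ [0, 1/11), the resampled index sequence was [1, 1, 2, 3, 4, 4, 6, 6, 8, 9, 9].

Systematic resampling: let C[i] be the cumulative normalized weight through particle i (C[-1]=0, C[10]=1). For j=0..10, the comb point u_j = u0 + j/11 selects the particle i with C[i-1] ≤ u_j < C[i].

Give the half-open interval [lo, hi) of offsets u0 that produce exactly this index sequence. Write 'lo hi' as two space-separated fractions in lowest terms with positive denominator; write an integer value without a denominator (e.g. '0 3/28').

26/517 29/517

C = [2/47, 8/47, 12/47, 17/47, 24/47, 28/47, 34/47, 36/47, 39/47, 46/47, 1]
j=0 picked index 1: u0 ∈ [2/47, 8/47)
j=1 picked index 1: u0 ∈ [-25/517, 41/517)
j=2 picked index 2: u0 ∈ [-6/517, 38/517)
j=3 picked index 3: u0 ∈ [-9/517, 46/517)
j=4 picked index 4: u0 ∈ [-1/517, 76/517)
j=5 picked index 4: u0 ∈ [-48/517, 29/517)
j=6 picked index 6: u0 ∈ [26/517, 92/517)
j=7 picked index 6: u0 ∈ [-21/517, 45/517)
j=8 picked index 8: u0 ∈ [20/517, 53/517)
j=9 picked index 9: u0 ∈ [6/517, 83/517)
j=10 picked index 9: u0 ∈ [-41/517, 36/517)
intersection: [26/517, 29/517)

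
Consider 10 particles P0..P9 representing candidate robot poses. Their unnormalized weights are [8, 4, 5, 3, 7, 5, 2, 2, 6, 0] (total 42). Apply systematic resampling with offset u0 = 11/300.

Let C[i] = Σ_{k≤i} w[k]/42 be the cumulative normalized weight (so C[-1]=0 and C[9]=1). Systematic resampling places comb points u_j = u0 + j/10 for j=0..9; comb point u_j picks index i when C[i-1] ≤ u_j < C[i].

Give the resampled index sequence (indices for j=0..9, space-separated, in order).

0 0 1 2 3 4 4 5 7 8

C = [4/21, 2/7, 17/42, 10/21, 9/14, 16/21, 17/21, 6/7, 1, 1]
j=0: u_0=11/300 ∈ [0, 4/21) → index 0
j=1: u_1=41/300 ∈ [0, 4/21) → index 0
j=2: u_2=71/300 ∈ [4/21, 2/7) → index 1
j=3: u_3=101/300 ∈ [2/7, 17/42) → index 2
j=4: u_4=131/300 ∈ [17/42, 10/21) → index 3
j=5: u_5=161/300 ∈ [10/21, 9/14) → index 4
j=6: u_6=191/300 ∈ [10/21, 9/14) → index 4
j=7: u_7=221/300 ∈ [9/14, 16/21) → index 5
j=8: u_8=251/300 ∈ [17/21, 6/7) → index 7
j=9: u_9=281/300 ∈ [6/7, 1) → index 8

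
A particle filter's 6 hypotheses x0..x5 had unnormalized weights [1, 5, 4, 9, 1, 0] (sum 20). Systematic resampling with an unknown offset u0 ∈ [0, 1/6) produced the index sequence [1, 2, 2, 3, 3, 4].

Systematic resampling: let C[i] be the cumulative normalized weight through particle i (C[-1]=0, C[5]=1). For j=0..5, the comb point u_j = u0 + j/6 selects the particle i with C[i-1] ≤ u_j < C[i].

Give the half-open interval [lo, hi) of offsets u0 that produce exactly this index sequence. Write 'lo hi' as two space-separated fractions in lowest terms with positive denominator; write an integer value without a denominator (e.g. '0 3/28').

C = [1/20, 3/10, 1/2, 19/20, 1, 1]
j=0 picked index 1: u0 ∈ [1/20, 3/10)
j=1 picked index 2: u0 ∈ [2/15, 1/3)
j=2 picked index 2: u0 ∈ [-1/30, 1/6)
j=3 picked index 3: u0 ∈ [0, 9/20)
j=4 picked index 3: u0 ∈ [-1/6, 17/60)
j=5 picked index 4: u0 ∈ [7/60, 1/6)
intersection: [2/15, 1/6)

2/15 1/6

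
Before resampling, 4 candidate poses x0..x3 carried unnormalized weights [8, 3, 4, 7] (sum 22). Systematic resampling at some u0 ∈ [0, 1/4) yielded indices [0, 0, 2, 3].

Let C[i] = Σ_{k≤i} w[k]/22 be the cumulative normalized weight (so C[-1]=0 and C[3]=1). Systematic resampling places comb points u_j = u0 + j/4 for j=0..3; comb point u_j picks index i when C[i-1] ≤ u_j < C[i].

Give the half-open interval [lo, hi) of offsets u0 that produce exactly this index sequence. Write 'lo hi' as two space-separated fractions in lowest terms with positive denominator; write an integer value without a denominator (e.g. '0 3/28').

0 5/44

C = [4/11, 1/2, 15/22, 1]
j=0 picked index 0: u0 ∈ [0, 4/11)
j=1 picked index 0: u0 ∈ [-1/4, 5/44)
j=2 picked index 2: u0 ∈ [0, 2/11)
j=3 picked index 3: u0 ∈ [-3/44, 1/4)
intersection: [0, 5/44)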